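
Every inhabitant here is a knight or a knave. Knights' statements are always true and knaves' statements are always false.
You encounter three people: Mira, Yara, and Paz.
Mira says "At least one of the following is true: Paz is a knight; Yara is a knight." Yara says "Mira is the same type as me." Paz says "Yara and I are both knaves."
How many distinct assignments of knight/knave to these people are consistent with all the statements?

1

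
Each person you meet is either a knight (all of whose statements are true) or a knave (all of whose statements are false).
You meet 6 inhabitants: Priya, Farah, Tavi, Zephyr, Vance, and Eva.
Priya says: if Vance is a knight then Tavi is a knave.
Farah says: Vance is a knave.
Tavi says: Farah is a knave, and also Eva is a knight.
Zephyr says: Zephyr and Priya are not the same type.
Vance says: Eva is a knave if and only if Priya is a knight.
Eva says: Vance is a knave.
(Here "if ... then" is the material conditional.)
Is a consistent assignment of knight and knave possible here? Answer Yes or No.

No

Checking all 64 assignments, each has at least one speaker whose statement's truth value contradicts their type.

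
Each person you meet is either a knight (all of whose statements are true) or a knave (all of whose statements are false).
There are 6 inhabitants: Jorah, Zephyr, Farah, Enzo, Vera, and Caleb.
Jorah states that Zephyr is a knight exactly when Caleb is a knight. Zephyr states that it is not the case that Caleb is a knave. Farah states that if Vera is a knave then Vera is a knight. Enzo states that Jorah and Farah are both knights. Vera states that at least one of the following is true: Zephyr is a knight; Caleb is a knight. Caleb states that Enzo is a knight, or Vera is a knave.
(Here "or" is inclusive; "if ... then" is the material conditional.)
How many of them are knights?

6

The unique consistent assignment is Jorah=knight, Zephyr=knight, Farah=knight, Enzo=knight, Vera=knight, Caleb=knight.
That has 6 knights.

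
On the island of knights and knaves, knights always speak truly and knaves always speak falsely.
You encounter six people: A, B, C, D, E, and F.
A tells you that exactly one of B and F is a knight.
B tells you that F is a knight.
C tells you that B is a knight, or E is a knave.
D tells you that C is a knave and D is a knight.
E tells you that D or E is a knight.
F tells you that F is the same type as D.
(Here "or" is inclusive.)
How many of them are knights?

The unique consistent assignment is A=knave, B=knave, C=knave, D=knight, E=knight, F=knave.
That has 2 knights.

2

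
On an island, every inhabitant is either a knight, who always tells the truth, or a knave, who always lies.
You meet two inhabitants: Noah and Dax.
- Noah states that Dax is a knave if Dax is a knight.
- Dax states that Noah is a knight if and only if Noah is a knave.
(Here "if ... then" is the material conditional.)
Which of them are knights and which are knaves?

Knights: Noah. Knaves: Dax.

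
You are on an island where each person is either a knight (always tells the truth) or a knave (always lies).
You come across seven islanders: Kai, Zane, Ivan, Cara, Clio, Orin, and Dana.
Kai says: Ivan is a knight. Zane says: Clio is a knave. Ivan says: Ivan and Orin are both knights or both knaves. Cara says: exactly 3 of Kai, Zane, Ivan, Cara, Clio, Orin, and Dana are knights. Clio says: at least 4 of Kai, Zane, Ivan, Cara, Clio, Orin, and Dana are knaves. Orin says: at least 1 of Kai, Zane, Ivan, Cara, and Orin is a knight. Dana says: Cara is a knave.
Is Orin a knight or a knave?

Orin is a knight.

Consistent assignments: {Kai=knight, Zane=knight, Ivan=knight, Cara=knave, Clio=knave, Orin=knight, Dana=knight}; {Kai=knave, Zane=knave, Ivan=knave, Cara=knight, Clio=knight, Orin=knight, Dana=knave}
In every consistent assignment, Orin is a knight.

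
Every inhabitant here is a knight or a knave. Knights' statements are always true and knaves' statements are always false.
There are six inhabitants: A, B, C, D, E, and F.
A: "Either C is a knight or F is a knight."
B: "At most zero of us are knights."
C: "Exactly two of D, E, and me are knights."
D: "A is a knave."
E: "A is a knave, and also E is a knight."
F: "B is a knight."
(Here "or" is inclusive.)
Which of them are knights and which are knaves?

A is a knave, B is a knave, C is a knave, D is a knight, E is a knave, and F is a knave.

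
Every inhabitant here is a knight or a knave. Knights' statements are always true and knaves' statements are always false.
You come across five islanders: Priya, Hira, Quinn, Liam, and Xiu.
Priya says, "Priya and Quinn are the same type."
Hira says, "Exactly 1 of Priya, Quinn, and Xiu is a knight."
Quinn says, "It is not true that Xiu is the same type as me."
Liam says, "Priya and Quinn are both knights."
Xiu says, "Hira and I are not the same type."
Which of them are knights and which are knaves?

Priya is a knight, Hira is a knave, Quinn is a knight, Liam is a knight, and Xiu is a knave.

Suppose Priya is a knave. Then Priya's statement "Priya and Quinn are the same type" would have to be false. Checking the 16 ways to assign the others, none is consistent with every speaker.
(For instance, with Hira=knave, Quinn=knight, Liam=knight, Xiu=knave, Hira's claim "exactly 1 of Priya, Quinn, and Xiu is a knight" comes out true where it would need to be false.)
So Priya must be a knight, making "Priya and Quinn are the same type" true. Taking Priya=knight, Hira=knave, Quinn=knight, Liam=knight, Xiu=knave, each remaining statement checks out:
  Hira (knave): "exactly 1 of Priya, Quinn, and Xiu is a knight" — false. ✓
  Quinn (knight): "it is not true that Xiu is the same type as me" — true. ✓
  Liam (knight): "Priya and Quinn are both knights" — true. ✓
  Xiu (knave): "Hira and I are not the same type" — false. ✓
This is the unique consistent assignment.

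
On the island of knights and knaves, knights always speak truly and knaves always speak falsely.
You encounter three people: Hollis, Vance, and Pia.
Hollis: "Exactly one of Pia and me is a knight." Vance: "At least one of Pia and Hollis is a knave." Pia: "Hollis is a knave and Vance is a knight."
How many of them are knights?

The unique consistent assignment is Hollis=knight, Vance=knight, Pia=knave.
That has 2 knights.

2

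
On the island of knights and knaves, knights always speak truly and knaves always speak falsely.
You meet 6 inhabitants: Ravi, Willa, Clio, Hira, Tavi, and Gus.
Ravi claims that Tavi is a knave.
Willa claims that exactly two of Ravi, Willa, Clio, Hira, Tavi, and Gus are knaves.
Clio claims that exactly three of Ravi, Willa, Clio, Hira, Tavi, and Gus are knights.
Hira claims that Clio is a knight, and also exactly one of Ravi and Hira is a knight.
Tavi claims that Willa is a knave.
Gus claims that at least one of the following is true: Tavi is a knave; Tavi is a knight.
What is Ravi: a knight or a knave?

Ravi is a knave.

Consistent assignments: {Ravi=knave, Willa=knave, Clio=knight, Hira=knave, Tavi=knight, Gus=knight}; {Ravi=knave, Willa=knave, Clio=knave, Hira=knave, Tavi=knight, Gus=knight}
In every consistent assignment, Ravi is a knave.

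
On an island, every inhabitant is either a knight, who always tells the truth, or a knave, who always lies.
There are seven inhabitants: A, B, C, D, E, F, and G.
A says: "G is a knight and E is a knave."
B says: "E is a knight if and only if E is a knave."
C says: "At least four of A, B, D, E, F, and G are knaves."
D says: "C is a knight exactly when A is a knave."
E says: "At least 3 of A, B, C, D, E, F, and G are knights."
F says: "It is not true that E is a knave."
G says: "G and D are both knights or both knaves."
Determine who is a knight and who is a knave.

Knights: C and D. Knaves: A, B, E, F, and G.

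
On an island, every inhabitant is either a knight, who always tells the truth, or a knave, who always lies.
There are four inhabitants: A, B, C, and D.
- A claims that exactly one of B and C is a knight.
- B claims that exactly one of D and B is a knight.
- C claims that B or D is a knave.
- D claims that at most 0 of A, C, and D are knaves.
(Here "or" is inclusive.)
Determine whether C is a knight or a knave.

Consistent assignments: {A=knight, B=knave, C=knight, D=knave}; {A=knave, B=knight, C=knight, D=knave}
In every consistent assignment, C is a knight.

C is a knight.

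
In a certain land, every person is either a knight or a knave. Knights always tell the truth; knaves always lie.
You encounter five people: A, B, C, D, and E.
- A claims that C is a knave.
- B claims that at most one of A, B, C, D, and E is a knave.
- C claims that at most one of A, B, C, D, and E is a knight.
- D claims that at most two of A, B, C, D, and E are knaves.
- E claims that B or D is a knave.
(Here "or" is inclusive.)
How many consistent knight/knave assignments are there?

2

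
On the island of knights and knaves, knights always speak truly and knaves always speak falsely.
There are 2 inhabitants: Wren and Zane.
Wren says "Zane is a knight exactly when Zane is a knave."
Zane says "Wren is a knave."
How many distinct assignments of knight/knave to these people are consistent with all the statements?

Consistent assignments:
  Wren=knave, Zane=knight

1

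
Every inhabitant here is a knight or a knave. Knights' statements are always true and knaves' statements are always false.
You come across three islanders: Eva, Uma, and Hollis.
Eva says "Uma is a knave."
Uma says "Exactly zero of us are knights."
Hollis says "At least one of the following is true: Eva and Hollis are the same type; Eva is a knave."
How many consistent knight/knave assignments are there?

2

Consistent assignments:
  Eva=knight, Uma=knave, Hollis=knight
  Eva=knight, Uma=knave, Hollis=knave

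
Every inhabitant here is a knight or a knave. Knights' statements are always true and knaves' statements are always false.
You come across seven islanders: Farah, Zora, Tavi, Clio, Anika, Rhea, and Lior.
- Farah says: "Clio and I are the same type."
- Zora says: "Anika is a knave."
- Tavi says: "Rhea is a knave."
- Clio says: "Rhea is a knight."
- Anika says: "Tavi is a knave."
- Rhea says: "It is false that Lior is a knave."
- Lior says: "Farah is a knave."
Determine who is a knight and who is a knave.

Farah is a knave, and the claim "Clio and I are the same type" is indeed False.
Since Zora is a knave, "Anika is a knave" needs to be False, which holds.
Since Tavi is a knave, "Rhea is a knave" needs to be False, which holds.
Clio is a knight; "Rhea is a knight" is True, as required.
Anika is a knight, and the claim "Tavi is a knave" is indeed True.
Rhea is a knight, so "it is false that Lior is a knave" must be True — and it is.
Since Lior is a knight, "Farah is a knave" needs to be True, which holds.

Knights: Clio, Anika, Rhea, and Lior. Knaves: Farah, Zora, and Tavi.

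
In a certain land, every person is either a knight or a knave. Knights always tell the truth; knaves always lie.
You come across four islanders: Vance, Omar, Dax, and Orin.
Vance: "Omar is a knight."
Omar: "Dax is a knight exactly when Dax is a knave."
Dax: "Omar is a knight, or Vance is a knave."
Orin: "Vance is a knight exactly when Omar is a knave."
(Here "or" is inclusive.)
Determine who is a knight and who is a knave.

Vance is a knave, so "Omar is a knight" must be False — and it is.
Omar is a knave, and the claim "Dax is a knight exactly when Dax is a knave" is indeed False.
Dax is a knight, so "Omar is a knight, or Vance is a knave" must be True — and it is.
Orin is a knave, so "Vance is a knight exactly when Omar is a knave" must be False — and it is.

Knights: Dax. Knaves: Vance, Omar, and Orin.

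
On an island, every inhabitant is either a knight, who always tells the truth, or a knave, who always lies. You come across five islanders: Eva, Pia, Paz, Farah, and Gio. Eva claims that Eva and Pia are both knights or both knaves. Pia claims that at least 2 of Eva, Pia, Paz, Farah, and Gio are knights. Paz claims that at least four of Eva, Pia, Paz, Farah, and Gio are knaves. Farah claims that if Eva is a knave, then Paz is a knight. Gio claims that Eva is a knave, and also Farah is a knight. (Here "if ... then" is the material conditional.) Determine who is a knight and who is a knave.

Suppose Eva is a knave. Then Eva's statement "Eva and Pia are both knights or both knaves" would have to be false. Checking the 16 ways to assign the others, none is consistent with every speaker.
(For instance, with Pia=knight, Paz=knave, Farah=knight, Gio=knave, Farah's claim "if Eva is a knave, then Paz is a knight" comes out false where it would need to be true.)
So Eva must be a knight, making "Eva and Pia are both knights or both knaves" true. Taking Eva=knight, Pia=knight, Paz=knave, Farah=knight, Gio=knave, each remaining statement checks out:
  Pia (knight): "at least 2 of Eva, Pia, Paz, Farah, and Gio are knights" — true. ✓
  Paz (knave): "at least four of Eva, Pia, Paz, Farah, and Gio are knaves" — false. ✓
  Farah (knight): "if Eva is a knave, then Paz is a knight" — true. ✓
  Gio (knave): "Eva is a knave, and also Farah is a knight" — false. ✓
This is the unique consistent assignment.

Knights: Eva, Pia, and Farah. Knaves: Paz and Gio.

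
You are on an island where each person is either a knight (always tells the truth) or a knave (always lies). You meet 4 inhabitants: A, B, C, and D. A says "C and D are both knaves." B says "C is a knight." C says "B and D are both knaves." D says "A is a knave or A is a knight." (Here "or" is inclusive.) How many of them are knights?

1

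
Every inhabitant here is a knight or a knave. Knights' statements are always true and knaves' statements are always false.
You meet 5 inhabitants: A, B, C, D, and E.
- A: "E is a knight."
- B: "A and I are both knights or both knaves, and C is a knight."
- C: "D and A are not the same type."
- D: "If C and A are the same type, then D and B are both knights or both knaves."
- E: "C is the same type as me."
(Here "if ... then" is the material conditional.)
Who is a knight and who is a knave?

Knights: A, B, C, and E. Knaves: D.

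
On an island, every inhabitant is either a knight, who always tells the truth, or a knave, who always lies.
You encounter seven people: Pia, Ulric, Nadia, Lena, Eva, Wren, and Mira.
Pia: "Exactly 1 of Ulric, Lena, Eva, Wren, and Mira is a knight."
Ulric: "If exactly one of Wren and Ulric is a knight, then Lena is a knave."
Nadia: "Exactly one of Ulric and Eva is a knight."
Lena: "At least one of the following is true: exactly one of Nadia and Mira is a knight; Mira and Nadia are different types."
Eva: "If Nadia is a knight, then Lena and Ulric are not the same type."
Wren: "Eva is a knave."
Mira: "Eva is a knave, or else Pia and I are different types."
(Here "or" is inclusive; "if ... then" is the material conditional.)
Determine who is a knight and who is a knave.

As a knave, Pia's statement "exactly 1 of Ulric, Lena, Eva, Wren, and Mira is a knight" should be false; it is.
Ulric (knight): "if exactly one of Wren and Ulric is a knight, then Lena is a knave" — True. ✓
Nadia (knave): "exactly one of Ulric and Eva is a knight" — false. ✓
Lena is a knave; "at least one of the following is true: exactly one of Nadia and Mira is a knight; Mira and Nadia are different types" is false, as required.
Eva (knight): "if Nadia is a knight, then Lena and Ulric are not the same type" — True. ✓
Wren is a knave, so "Eva is a knave" must be false — and it is.
Since Mira is a knave, "Eva is a knave, or else Pia and I are different types" needs to be false, which holds.

Knights: Ulric and Eva. Knaves: Pia, Nadia, Lena, Wren, and Mira.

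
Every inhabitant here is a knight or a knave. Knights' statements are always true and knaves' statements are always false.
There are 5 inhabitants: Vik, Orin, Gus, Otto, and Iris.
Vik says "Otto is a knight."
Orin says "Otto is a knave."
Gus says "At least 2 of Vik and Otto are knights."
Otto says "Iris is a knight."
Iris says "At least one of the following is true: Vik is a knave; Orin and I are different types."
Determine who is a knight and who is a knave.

Vik (knight): "Otto is a knight" — True. ✓
As a knave, Orin's statement "Otto is a knave" should be False; it is.
As a knight, Gus's statement "at least 2 of Vik and Otto are knights" should be True; it is.
Since Otto is a knight, "Iris is a knight" needs to be True, which holds.
Iris is a knight; "at least one of the following is true: Vik is a knave; Orin and I are different types" is True, as required.

Knights: Vik, Gus, Otto, and Iris. Knaves: Orin.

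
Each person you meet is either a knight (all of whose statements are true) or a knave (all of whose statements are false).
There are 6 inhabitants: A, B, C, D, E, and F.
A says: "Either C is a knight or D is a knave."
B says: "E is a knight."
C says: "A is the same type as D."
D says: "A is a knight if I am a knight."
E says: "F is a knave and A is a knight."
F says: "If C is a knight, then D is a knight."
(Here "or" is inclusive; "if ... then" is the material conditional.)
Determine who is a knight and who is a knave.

A is a knight, B is a knave, C is a knight, D is a knight, E is a knave, and F is a knight.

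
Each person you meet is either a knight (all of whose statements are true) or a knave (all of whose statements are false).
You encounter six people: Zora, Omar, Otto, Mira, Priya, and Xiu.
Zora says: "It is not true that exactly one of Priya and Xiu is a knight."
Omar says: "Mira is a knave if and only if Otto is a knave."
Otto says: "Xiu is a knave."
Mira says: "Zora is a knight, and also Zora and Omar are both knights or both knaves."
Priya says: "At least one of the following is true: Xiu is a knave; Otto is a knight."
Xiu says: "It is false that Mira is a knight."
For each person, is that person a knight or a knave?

Zora is a knave, Omar is a knight, Otto is a knave, Mira is a knave, Priya is a knave, and Xiu is a knight.

As a knave, Zora's statement "it is not true that exactly one of Priya and Xiu is a knight" should be False; it is.
Omar is a knight, so "Mira is a knave if and only if Otto is a knave" must be True — and it is.
Otto is a knave, and the claim "Xiu is a knave" is indeed False.
Since Mira is a knave, "Zora is a knight, and also Zora and Omar are both knights or both knaves" needs to be False, which holds.
Priya is a knave; "at least one of the following is true: Xiu is a knave; Otto is a knight" is False, as required.
Xiu is a knight, so "it is false that Mira is a knight" must be True — and it is.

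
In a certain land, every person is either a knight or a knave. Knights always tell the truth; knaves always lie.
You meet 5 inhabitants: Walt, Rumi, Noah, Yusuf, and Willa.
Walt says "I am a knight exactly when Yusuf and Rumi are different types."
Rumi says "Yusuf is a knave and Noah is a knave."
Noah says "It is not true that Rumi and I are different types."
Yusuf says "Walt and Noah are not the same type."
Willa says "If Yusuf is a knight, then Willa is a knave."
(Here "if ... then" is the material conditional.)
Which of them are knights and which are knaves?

Knights: Rumi and Willa. Knaves: Walt, Noah, and Yusuf.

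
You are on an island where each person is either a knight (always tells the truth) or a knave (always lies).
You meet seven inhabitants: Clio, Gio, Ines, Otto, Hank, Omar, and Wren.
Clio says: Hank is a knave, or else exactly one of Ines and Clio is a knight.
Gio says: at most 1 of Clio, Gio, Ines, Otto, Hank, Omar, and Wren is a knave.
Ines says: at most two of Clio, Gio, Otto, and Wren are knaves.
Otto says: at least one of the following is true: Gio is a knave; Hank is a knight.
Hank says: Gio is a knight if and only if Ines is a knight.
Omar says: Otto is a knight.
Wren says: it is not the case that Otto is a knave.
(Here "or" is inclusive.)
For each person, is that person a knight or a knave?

Clio is a knight; "Hank is a knave, or else exactly one of Ines and Clio is a knight" is true, as required.
Gio is a knave, and the claim "at most 1 of Clio, Gio, Ines, Otto, Hank, Omar, and Wren is a knave" is indeed False.
Ines is a knight, so "at most two of Clio, Gio, Otto, and Wren are knaves" must be true — and it is.
Since Otto is a knight, "at least one of the following is true: Gio is a knave; Hank is a knight" needs to be true, which holds.
Hank (knave): "Gio is a knight if and only if Ines is a knight" — False. ✓
Since Omar is a knight, "Otto is a knight" needs to be true, which holds.
Wren is a knight, so "it is not the case that Otto is a knave" must be true — and it is.

Clio is a knight, Gio is a knave, Ines is a knight, Otto is a knight, Hank is a knave, Omar is a knight, and Wren is a knight.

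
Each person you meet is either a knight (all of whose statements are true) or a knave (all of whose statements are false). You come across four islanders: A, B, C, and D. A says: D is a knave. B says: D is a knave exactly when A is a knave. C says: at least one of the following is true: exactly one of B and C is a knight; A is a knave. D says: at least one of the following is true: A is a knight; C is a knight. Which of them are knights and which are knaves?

A is a knave, B is a knave, C is a knight, and D is a knight.

Suppose A is a knight. Then A's statement "D is a knave" would have to be true. Checking the 8 ways to assign the others, none is consistent with every speaker.
(For instance, with B=knave, C=knight, D=knight, A's claim "D is a knave" comes out false where it would need to be true.)
So A must be a knave, making "D is a knave" false. Taking A=knave, B=knave, C=knight, D=knight, each remaining statement checks out:
  B (knave): "D is a knave exactly when A is a knave" — false. ✓
  C (knight): "at least one of the following is true: exactly one of B and C is a knight; A is a knave" — true. ✓
  D (knight): "at least one of the following is true: A is a knight; C is a knight" — true. ✓
This is the unique consistent assignment.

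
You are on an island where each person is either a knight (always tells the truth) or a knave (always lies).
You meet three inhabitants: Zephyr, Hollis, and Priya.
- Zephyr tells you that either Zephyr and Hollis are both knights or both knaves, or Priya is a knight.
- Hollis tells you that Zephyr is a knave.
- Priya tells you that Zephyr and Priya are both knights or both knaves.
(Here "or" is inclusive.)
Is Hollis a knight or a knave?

Hollis is a knave.

Consistent assignments: {Zephyr=knight, Hollis=knave, Priya=knight}
In every consistent assignment, Hollis is a knave.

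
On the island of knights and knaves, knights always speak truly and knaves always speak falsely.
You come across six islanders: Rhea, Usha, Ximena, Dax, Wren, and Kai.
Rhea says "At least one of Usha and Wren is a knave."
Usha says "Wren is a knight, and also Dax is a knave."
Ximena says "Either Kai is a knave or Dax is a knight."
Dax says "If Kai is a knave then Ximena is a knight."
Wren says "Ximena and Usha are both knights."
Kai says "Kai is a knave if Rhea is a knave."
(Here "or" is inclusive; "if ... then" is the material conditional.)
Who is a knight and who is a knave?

Rhea is a knight, Usha is a knave, Ximena is a knight, Dax is a knight, Wren is a knave, and Kai is a knight.

Rhea is a knight, so "at least one of Usha and Wren is a knave" must be true — and it is.
Usha is a knave, and the claim "Wren is a knight, and also Dax is a knave" is indeed false.
Ximena is a knight; "either Kai is a knave or Dax is a knight" is true, as required.
Dax is a knight, and the claim "if Kai is a knave then Ximena is a knight" is indeed true.
Wren is a knave; "Ximena and Usha are both knights" is false, as required.
Kai is a knight, so "Kai is a knave if Rhea is a knave" must be true — and it is.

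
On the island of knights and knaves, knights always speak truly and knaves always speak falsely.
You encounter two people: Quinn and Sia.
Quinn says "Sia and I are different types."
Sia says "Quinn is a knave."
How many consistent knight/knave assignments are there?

1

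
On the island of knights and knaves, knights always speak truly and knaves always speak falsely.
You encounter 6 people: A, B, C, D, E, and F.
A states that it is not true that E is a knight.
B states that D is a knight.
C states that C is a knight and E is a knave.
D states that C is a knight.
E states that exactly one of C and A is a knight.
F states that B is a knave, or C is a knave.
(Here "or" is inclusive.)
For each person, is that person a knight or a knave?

A is a knight, B is a knight, C is a knight, D is a knight, E is a knave, and F is a knave.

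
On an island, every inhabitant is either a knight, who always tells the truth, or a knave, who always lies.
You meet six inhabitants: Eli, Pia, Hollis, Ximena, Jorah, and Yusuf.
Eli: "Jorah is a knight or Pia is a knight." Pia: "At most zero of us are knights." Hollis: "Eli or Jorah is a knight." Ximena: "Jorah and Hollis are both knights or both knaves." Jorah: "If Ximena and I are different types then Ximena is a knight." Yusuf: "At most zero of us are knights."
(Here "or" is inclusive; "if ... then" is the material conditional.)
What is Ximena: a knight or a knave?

Ximena is a knight.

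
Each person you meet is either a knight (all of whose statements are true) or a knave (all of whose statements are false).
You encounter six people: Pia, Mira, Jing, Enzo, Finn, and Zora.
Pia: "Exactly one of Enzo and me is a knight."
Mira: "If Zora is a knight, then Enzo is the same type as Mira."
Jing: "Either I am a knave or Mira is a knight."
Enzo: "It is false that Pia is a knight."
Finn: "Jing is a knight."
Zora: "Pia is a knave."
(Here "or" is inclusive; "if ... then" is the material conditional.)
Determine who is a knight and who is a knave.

Pia is a knight, Mira is a knight, Jing is a knight, Enzo is a knave, Finn is a knight, and Zora is a knave.

Since Pia is a knight, "exactly one of Enzo and me is a knight" needs to be true, which holds.
As a knight, Mira's statement "if Zora is a knight, then Enzo is the same type as Mira" should be true; it is.
Jing (knight): "either I am a knave or Mira is a knight" — true. ✓
As a knave, Enzo's statement "it is false that Pia is a knight" should be false; it is.
Since Finn is a knight, "Jing is a knight" needs to be true, which holds.
Since Zora is a knave, "Pia is a knave" needs to be false, which holds.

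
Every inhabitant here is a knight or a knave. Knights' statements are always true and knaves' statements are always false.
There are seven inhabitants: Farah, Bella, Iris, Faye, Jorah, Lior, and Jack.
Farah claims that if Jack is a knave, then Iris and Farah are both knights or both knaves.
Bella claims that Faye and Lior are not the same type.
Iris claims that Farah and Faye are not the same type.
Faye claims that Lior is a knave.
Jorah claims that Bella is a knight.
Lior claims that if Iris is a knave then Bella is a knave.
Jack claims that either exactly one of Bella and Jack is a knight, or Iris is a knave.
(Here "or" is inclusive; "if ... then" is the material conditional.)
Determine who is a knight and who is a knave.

Since Farah is a knight, "if Jack is a knave, then Iris and Farah are both knights or both knaves" needs to be true, which holds.
Bella is a knight, so "Faye and Lior are not the same type" must be true — and it is.
Iris is a knave, and the claim "Farah and Faye are not the same type" is indeed false.
Faye (knight): "Lior is a knave" — true. ✓
As a knight, Jorah's statement "Bella is a knight" should be true; it is.
Lior (knave): "if Iris is a knave then Bella is a knave" — false. ✓
Jack (knight): "either exactly one of Bella and Jack is a knight, or Iris is a knave" — true. ✓

Farah is a knight, Bella is a knight, Iris is a knave, Faye is a knight, Jorah is a knight, Lior is a knave, and Jack is a knight.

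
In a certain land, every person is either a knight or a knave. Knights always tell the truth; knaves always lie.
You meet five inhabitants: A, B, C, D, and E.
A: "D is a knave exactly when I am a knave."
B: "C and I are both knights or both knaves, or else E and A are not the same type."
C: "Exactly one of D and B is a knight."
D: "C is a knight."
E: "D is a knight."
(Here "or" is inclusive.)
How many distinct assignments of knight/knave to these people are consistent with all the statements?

Consistent assignments:
  A=knight, B=knave, C=knight, D=knight, E=knight

1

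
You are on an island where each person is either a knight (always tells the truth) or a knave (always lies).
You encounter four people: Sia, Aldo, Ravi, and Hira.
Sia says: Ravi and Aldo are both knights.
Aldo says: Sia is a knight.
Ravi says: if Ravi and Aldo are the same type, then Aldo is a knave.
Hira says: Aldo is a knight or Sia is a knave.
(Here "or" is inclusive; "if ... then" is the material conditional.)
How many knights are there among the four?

2

The unique consistent assignment is Sia=knave, Aldo=knave, Ravi=knight, Hira=knight.
That has 2 knights.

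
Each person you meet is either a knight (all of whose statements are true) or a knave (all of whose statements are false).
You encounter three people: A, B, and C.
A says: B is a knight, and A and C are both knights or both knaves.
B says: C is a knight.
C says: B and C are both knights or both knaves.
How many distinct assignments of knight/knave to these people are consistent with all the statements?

Consistent assignments:
  A=knight, B=knight, C=knight
  A=knave, B=knight, C=knight

2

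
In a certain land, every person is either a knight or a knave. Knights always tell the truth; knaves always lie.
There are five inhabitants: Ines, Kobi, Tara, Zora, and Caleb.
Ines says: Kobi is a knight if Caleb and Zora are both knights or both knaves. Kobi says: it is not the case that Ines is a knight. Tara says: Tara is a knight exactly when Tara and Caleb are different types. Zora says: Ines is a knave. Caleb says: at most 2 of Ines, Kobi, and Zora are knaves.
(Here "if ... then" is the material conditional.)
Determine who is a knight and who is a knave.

Ines is a knight, and the claim "Kobi is a knight if Caleb and Zora are both knights or both knaves" is indeed true.
As a knave, Kobi's statement "it is not the case that Ines is a knight" should be False; it is.
Since Tara is a knave, "Tara is a knight exactly when Tara and Caleb are different types" needs to be False, which holds.
Since Zora is a knave, "Ines is a knave" needs to be False, which holds.
Since Caleb is a knight, "at most 2 of Ines, Kobi, and Zora are knaves" needs to be true, which holds.

Ines is a knight, Kobi is a knave, Tara is a knave, Zora is a knave, and Caleb is a knight.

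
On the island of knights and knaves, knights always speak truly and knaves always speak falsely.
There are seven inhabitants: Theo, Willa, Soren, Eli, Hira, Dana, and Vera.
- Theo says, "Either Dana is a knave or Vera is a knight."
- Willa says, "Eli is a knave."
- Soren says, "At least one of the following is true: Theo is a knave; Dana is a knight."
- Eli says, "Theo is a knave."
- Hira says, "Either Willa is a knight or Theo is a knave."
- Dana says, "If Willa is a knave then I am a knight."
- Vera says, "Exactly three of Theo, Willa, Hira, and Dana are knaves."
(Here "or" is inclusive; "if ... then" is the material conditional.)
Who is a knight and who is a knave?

As a knave, Theo's statement "either Dana is a knave or Vera is a knight" should be False; it is.
Willa is a knave; "Eli is a knave" is False, as required.
Since Soren is a knight, "at least one of the following is true: Theo is a knave; Dana is a knight" needs to be True, which holds.
Since Eli is a knight, "Theo is a knave" needs to be True, which holds.
As a knight, Hira's statement "either Willa is a knight or Theo is a knave" should be True; it is.
Since Dana is a knight, "if Willa is a knave then I am a knight" needs to be True, which holds.
Vera is a knave, so "exactly three of Theo, Willa, Hira, and Dana are knaves" must be False — and it is.

Theo is a knave, Willa is a knave, Soren is a knight, Eli is a knight, Hira is a knight, Dana is a knight, and Vera is a knave.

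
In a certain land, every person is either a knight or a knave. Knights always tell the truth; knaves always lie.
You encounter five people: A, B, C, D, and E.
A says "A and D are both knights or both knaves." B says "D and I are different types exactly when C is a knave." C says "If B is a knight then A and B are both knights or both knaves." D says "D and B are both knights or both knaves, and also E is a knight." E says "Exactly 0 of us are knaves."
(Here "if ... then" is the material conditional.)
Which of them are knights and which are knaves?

A is a knight; "A and D are both knights or both knaves" is true, as required.
B is a knight; "D and I are different types exactly when C is a knave" is true, as required.
C is a knight; "if B is a knight then A and B are both knights or both knaves" is true, as required.
As a knight, D's statement "D and B are both knights or both knaves, and also E is a knight" should be true; it is.
E is a knight, so "exactly 0 of us are knaves" must be true — and it is.

A is a knight, B is a knight, C is a knight, D is a knight, and E is a knight.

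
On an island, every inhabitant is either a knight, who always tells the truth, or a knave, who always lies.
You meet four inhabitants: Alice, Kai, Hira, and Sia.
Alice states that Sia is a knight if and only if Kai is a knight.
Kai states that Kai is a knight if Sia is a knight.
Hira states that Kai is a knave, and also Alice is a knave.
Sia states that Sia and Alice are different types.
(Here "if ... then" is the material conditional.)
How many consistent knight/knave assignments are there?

2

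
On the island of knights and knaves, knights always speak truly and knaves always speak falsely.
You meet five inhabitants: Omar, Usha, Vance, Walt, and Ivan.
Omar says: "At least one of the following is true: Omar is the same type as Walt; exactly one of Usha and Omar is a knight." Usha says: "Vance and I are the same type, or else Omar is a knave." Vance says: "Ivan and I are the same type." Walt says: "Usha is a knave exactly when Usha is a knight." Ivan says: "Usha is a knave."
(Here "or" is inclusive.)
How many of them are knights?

3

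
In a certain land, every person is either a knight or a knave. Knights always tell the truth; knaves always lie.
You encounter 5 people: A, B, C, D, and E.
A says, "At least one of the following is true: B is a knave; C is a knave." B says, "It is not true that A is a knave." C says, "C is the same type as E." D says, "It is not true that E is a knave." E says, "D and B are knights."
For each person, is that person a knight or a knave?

Suppose A is a knave. Then A's statement "at least one of the following is true: B is a knave; C is a knave" would have to be false. Checking the 16 ways to assign the others, none is consistent with every speaker.
(For instance, with B=knight, C=knave, D=knight, E=knight, A's claim "at least one of the following is true: B is a knave; C is a knave" comes out true where it would need to be false.)
So A must be a knight, making "at least one of the following is true: B is a knave; C is a knave" true. Taking A=knight, B=knight, C=knave, D=knight, E=knight, each remaining statement checks out:
  B (knight): "it is not true that A is a knave" — true. ✓
  C (knave): "C is the same type as E" — false. ✓
  D (knight): "it is not true that E is a knave" — true. ✓
  E (knight): "D and B are knights" — true. ✓
This is the unique consistent assignment.

Knights: A, B, D, and E. Knaves: C.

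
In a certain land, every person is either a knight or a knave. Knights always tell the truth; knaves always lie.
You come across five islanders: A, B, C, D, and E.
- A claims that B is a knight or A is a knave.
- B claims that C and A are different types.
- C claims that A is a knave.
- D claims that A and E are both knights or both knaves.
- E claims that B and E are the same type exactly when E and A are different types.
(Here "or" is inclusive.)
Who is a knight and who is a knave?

A is a knight; "B is a knight or A is a knave" is true, as required.
As a knight, B's statement "C and A are different types" should be true; it is.
C is a knave, and the claim "A is a knave" is indeed false.
D (knave): "A and E are both knights or both knaves" — false. ✓
Since E is a knave, "B and E are the same type exactly when E and A are different types" needs to be false, which holds.

A is a knight, B is a knight, C is a knave, D is a knave, and E is a knave.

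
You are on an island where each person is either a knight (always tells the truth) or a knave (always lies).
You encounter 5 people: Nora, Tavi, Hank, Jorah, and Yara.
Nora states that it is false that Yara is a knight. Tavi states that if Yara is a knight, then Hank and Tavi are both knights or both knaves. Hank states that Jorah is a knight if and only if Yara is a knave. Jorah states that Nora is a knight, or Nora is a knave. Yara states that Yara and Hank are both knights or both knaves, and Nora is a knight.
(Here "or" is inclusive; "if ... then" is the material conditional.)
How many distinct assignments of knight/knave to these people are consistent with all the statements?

Consistent assignments:
  Nora=knight, Tavi=knight, Hank=knight, Jorah=knight, Yara=knave

1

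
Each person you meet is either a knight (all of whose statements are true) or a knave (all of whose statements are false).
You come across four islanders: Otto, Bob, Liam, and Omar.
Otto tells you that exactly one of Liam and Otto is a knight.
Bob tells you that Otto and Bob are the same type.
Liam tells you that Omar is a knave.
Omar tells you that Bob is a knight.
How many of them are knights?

3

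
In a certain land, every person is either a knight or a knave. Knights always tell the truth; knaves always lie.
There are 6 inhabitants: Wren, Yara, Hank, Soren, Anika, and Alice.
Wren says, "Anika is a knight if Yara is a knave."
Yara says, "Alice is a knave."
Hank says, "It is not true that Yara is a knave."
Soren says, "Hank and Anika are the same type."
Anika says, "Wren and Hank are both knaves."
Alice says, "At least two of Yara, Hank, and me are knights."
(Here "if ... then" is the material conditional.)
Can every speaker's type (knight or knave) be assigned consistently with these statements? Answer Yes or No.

No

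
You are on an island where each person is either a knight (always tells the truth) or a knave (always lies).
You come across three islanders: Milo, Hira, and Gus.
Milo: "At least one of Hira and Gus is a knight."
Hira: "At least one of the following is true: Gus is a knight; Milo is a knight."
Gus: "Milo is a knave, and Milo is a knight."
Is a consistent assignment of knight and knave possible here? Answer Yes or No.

One consistent assignment: Milo=knight, Hira=knight, Gus=knave.

Yes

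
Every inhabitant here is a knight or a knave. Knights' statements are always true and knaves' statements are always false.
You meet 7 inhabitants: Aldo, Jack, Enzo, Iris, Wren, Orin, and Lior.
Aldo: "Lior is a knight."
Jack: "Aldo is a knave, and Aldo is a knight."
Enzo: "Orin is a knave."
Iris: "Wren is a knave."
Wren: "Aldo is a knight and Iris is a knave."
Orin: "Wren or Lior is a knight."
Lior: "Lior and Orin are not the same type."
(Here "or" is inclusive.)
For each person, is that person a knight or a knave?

Aldo is a knave, Jack is a knave, Enzo is a knight, Iris is a knight, Wren is a knave, Orin is a knave, and Lior is a knave.

Aldo (knave): "Lior is a knight" — false. ✓
Jack is a knave; "Aldo is a knave, and Aldo is a knight" is false, as required.
As a knight, Enzo's statement "Orin is a knave" should be True; it is.
Iris is a knight, and the claim "Wren is a knave" is indeed True.
Wren is a knave, and the claim "Aldo is a knight and Iris is a knave" is indeed false.
As a knave, Orin's statement "Wren or Lior is a knight" should be false; it is.
Since Lior is a knave, "Lior and Orin are not the same type" needs to be false, which holds.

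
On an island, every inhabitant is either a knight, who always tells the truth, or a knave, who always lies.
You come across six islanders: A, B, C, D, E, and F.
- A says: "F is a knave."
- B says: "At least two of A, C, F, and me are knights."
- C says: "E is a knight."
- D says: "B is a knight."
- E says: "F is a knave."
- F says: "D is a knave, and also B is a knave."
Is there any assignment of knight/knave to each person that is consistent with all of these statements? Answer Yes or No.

Yes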